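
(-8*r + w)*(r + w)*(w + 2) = -8*r^2*w - 16*r^2 - 7*r*w^2 - 14*r*w + w^3 + 2*w^2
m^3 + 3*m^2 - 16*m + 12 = (m - 2)*(m - 1)*(m + 6)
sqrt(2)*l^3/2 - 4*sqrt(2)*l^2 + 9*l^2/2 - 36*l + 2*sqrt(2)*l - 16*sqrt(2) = (l - 8)*(l + 4*sqrt(2))*(sqrt(2)*l/2 + 1/2)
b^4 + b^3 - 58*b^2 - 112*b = b*(b - 8)*(b + 2)*(b + 7)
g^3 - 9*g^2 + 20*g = g*(g - 5)*(g - 4)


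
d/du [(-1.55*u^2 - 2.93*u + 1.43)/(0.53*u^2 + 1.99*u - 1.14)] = (-1.5316*u^2 + 2.0182*u + 0.4945)/(0.2809*u^4 + 2.1094*u^3 + 2.7517*u^2 - 4.5372*u + 1.2996)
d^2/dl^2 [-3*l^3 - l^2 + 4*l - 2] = -18*l - 2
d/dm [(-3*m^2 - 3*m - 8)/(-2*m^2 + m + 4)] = (-9*m^2 - 56*m - 4)/(4*m^4 - 4*m^3 - 15*m^2 + 8*m + 16)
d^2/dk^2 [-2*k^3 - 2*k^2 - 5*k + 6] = -12*k - 4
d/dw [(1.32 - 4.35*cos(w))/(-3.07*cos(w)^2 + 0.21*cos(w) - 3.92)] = (13.3545*cos(w)^2 - 8.1048*cos(w) - 16.7748)*sin(w)/(9.4249*cos(w)^4 - 1.2894*cos(w)^3 + 24.1129*cos(w)^2 - 1.6464*cos(w) + 15.3664)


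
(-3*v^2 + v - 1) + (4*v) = -3*v^2 + 5*v - 1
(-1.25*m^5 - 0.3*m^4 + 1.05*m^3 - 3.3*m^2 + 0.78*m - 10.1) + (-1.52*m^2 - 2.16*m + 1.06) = -1.25*m^5 - 0.3*m^4 + 1.05*m^3 - 4.82*m^2 - 1.38*m - 9.04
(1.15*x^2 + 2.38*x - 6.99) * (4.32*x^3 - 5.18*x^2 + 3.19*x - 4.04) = 4.968*x^5 + 4.3246*x^4 - 38.8567*x^3 + 39.1544*x^2 - 31.9133*x + 28.2396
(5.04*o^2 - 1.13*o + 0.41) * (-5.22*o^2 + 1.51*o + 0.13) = -26.3088*o^4 + 13.509*o^3 - 3.1913*o^2 + 0.4722*o + 0.0533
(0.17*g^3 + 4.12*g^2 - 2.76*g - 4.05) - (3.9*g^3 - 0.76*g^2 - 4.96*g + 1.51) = -3.73*g^3 + 4.88*g^2 + 2.2*g - 5.56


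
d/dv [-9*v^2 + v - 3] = 1 - 18*v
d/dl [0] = 0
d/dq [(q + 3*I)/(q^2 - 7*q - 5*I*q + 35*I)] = (-q^2 - 6*I*q - 15 + 56*I)/(q^4 + q^3*(-14 - 10*I) + q^2*(24 + 140*I) + q*(350 - 490*I) - 1225)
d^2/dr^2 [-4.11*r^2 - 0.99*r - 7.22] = -8.22000000000000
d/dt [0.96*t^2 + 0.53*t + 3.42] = 1.92*t + 0.53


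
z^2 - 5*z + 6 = (z - 3)*(z - 2)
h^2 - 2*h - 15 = (h - 5)*(h + 3)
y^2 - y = y*(y - 1)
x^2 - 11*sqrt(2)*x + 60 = (x - 6*sqrt(2))*(x - 5*sqrt(2))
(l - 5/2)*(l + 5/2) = l^2 - 25/4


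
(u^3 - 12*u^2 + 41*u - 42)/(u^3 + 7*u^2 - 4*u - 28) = (u^2 - 10*u + 21)/(u^2 + 9*u + 14)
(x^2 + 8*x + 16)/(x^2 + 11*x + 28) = (x + 4)/(x + 7)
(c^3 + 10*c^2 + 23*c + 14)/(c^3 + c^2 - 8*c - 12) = (c^2 + 8*c + 7)/(c^2 - c - 6)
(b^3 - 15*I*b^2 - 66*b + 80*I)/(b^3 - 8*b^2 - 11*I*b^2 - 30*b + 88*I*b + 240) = (b^2 - 10*I*b - 16)/(b^2 + b*(-8 - 6*I) + 48*I)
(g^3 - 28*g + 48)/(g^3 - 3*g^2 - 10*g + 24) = (g + 6)/(g + 3)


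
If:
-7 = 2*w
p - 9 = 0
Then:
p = 9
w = -7/2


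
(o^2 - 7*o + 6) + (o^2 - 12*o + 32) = 2*o^2 - 19*o + 38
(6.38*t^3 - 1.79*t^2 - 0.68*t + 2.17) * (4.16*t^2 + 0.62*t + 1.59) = 26.5408*t^5 - 3.4908*t^4 + 6.2056*t^3 + 5.7595*t^2 + 0.2642*t + 3.4503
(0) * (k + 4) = 0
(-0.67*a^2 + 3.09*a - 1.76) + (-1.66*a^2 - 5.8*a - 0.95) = -2.33*a^2 - 2.71*a - 2.71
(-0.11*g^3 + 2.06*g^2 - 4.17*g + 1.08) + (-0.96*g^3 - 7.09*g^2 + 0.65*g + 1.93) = -1.07*g^3 - 5.03*g^2 - 3.52*g + 3.01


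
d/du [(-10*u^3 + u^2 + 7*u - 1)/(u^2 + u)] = (-10*u^4 - 20*u^3 - 6*u^2 + 2*u + 1)/(u^2*(u^2 + 2*u + 1))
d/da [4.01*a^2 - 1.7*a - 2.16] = 8.02*a - 1.7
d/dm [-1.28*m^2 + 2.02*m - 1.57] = 2.02 - 2.56*m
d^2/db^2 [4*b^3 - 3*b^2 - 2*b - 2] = 24*b - 6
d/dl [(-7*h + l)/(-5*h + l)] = 2*h/(5*h - l)^2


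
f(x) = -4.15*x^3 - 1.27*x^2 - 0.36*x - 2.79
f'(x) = -12.45*x^2 - 2.54*x - 0.36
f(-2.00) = 26.05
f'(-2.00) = -45.08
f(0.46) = -3.63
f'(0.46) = -4.16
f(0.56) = -4.12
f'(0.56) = -5.69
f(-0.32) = -2.67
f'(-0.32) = -0.82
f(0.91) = -7.30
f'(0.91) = -12.98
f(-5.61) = 691.98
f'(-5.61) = -377.94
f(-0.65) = -1.95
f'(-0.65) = -3.97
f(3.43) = -186.43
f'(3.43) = -155.55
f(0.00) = -2.79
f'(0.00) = -0.36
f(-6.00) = 850.05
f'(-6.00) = -433.32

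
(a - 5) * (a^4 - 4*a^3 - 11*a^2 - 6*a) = a^5 - 9*a^4 + 9*a^3 + 49*a^2 + 30*a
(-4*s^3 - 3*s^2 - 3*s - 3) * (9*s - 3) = -36*s^4 - 15*s^3 - 18*s^2 - 18*s + 9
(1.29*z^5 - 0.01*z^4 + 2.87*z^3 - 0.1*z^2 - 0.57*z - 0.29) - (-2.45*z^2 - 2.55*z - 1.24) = 1.29*z^5 - 0.01*z^4 + 2.87*z^3 + 2.35*z^2 + 1.98*z + 0.95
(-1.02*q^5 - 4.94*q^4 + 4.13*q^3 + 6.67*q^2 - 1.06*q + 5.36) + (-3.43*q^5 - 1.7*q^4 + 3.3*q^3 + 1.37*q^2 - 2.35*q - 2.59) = -4.45*q^5 - 6.64*q^4 + 7.43*q^3 + 8.04*q^2 - 3.41*q + 2.77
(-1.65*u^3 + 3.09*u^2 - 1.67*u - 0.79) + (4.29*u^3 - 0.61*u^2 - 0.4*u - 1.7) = 2.64*u^3 + 2.48*u^2 - 2.07*u - 2.49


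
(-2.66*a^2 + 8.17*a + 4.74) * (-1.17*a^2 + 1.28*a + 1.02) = 3.1122*a^4 - 12.9637*a^3 + 2.1986*a^2 + 14.4006*a + 4.8348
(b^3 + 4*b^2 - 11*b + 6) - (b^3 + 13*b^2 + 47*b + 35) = -9*b^2 - 58*b - 29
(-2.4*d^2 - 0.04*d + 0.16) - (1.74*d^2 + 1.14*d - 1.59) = -4.14*d^2 - 1.18*d + 1.75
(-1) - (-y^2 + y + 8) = y^2 - y - 9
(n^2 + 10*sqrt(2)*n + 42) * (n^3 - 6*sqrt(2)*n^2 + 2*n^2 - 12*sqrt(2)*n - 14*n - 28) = n^5 + 2*n^4 + 4*sqrt(2)*n^4 - 92*n^3 + 8*sqrt(2)*n^3 - 392*sqrt(2)*n^2 - 184*n^2 - 784*sqrt(2)*n - 588*n - 1176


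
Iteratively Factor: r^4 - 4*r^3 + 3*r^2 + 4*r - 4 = (r - 2)*(r^3 - 2*r^2 - r + 2) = (r - 2)*(r + 1)*(r^2 - 3*r + 2) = (r - 2)*(r - 1)*(r + 1)*(r - 2)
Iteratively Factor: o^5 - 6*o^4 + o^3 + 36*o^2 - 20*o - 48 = (o + 2)*(o^4 - 8*o^3 + 17*o^2 + 2*o - 24) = (o - 3)*(o + 2)*(o^3 - 5*o^2 + 2*o + 8) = (o - 4)*(o - 3)*(o + 2)*(o^2 - o - 2) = (o - 4)*(o - 3)*(o + 1)*(o + 2)*(o - 2)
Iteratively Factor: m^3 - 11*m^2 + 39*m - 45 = (m - 3)*(m^2 - 8*m + 15) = (m - 5)*(m - 3)*(m - 3)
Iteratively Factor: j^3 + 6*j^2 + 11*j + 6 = (j + 3)*(j^2 + 3*j + 2) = (j + 1)*(j + 3)*(j + 2)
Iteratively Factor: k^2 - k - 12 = (k + 3)*(k - 4)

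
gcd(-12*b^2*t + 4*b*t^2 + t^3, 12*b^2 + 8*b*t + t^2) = 6*b + t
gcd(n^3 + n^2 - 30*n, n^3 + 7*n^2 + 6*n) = n^2 + 6*n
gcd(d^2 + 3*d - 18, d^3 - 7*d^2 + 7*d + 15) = d - 3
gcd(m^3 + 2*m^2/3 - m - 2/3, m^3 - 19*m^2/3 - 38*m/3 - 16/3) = m^2 + 5*m/3 + 2/3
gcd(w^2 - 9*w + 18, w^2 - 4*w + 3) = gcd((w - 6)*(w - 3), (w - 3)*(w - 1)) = w - 3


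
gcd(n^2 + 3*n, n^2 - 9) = n + 3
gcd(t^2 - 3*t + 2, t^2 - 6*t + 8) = t - 2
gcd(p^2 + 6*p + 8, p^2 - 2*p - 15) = 1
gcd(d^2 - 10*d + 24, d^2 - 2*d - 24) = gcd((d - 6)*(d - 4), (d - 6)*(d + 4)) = d - 6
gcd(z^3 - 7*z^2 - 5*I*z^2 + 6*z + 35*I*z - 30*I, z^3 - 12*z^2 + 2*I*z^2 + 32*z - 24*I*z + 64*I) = 1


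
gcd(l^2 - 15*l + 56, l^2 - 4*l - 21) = l - 7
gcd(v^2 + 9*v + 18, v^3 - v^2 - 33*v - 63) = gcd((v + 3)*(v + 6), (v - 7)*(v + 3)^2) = v + 3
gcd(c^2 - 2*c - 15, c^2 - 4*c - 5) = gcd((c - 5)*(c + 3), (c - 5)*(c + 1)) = c - 5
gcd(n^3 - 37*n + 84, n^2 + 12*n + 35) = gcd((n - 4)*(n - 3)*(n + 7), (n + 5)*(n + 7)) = n + 7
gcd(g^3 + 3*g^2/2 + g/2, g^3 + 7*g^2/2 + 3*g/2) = g^2 + g/2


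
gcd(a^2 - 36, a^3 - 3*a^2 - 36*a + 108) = a^2 - 36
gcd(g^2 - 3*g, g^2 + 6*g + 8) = 1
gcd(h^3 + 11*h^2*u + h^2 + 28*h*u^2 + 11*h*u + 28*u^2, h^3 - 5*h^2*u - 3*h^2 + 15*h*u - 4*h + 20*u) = h + 1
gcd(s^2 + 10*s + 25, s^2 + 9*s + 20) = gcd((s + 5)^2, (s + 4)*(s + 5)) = s + 5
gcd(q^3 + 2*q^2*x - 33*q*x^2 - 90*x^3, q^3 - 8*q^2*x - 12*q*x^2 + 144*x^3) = -q + 6*x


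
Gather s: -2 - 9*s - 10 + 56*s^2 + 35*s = 56*s^2 + 26*s - 12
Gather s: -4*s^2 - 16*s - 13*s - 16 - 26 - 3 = -4*s^2 - 29*s - 45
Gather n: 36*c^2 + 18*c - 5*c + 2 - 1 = 36*c^2 + 13*c + 1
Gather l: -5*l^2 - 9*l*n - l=-5*l^2 + l*(-9*n - 1)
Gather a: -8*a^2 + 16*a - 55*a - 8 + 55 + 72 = -8*a^2 - 39*a + 119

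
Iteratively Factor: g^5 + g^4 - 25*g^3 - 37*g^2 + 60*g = (g + 4)*(g^4 - 3*g^3 - 13*g^2 + 15*g) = (g - 1)*(g + 4)*(g^3 - 2*g^2 - 15*g) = (g - 5)*(g - 1)*(g + 4)*(g^2 + 3*g) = g*(g - 5)*(g - 1)*(g + 4)*(g + 3)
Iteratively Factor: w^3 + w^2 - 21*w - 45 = (w - 5)*(w^2 + 6*w + 9) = (w - 5)*(w + 3)*(w + 3)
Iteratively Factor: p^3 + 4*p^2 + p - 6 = (p + 3)*(p^2 + p - 2) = (p + 2)*(p + 3)*(p - 1)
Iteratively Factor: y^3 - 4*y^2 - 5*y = (y)*(y^2 - 4*y - 5) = y*(y + 1)*(y - 5)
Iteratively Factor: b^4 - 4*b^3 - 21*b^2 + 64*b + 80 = (b - 4)*(b^3 - 21*b - 20) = (b - 4)*(b + 1)*(b^2 - b - 20) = (b - 4)*(b + 1)*(b + 4)*(b - 5)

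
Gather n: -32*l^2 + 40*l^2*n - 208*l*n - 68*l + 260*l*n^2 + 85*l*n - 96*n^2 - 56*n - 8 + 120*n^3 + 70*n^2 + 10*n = -32*l^2 - 68*l + 120*n^3 + n^2*(260*l - 26) + n*(40*l^2 - 123*l - 46) - 8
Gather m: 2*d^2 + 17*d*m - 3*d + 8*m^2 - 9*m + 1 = 2*d^2 - 3*d + 8*m^2 + m*(17*d - 9) + 1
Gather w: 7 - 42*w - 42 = -42*w - 35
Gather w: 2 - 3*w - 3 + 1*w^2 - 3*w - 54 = w^2 - 6*w - 55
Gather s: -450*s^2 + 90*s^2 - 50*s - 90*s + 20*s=-360*s^2 - 120*s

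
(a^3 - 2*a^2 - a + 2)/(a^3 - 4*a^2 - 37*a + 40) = (a^2 - a - 2)/(a^2 - 3*a - 40)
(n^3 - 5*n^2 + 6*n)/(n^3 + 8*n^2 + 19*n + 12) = n*(n^2 - 5*n + 6)/(n^3 + 8*n^2 + 19*n + 12)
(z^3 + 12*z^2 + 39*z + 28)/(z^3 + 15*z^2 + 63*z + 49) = (z + 4)/(z + 7)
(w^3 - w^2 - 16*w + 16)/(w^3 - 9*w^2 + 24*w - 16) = (w + 4)/(w - 4)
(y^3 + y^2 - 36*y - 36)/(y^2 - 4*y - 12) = (y^2 + 7*y + 6)/(y + 2)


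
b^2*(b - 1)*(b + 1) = b^4 - b^2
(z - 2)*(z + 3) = z^2 + z - 6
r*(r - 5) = r^2 - 5*r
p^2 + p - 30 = (p - 5)*(p + 6)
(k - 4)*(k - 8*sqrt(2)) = k^2 - 8*sqrt(2)*k - 4*k + 32*sqrt(2)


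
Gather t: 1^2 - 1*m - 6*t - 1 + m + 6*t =0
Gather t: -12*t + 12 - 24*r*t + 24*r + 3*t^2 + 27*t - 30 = 24*r + 3*t^2 + t*(15 - 24*r) - 18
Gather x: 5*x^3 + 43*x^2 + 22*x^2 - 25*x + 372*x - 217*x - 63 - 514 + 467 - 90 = 5*x^3 + 65*x^2 + 130*x - 200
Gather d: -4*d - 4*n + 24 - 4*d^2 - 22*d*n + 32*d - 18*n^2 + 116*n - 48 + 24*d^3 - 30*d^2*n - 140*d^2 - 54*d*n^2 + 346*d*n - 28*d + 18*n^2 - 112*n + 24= 24*d^3 + d^2*(-30*n - 144) + d*(-54*n^2 + 324*n)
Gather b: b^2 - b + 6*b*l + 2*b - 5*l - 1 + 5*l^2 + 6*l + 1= b^2 + b*(6*l + 1) + 5*l^2 + l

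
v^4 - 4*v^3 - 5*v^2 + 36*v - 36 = (v - 3)*(v - 2)^2*(v + 3)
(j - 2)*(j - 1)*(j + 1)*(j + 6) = j^4 + 4*j^3 - 13*j^2 - 4*j + 12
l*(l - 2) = l^2 - 2*l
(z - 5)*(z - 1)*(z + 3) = z^3 - 3*z^2 - 13*z + 15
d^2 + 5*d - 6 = (d - 1)*(d + 6)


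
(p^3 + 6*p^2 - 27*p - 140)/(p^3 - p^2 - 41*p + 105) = (p + 4)/(p - 3)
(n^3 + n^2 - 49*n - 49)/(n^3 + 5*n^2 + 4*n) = (n^2 - 49)/(n*(n + 4))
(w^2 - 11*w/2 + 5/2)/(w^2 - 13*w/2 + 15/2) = (2*w - 1)/(2*w - 3)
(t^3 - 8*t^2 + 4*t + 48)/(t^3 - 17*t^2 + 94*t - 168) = (t + 2)/(t - 7)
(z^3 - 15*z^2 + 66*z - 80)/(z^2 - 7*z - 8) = (z^2 - 7*z + 10)/(z + 1)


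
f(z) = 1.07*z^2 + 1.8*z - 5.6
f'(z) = 2.14*z + 1.8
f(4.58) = 25.09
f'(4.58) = 11.60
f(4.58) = 25.09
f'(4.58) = 11.60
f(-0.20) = -5.92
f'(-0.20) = 1.37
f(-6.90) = 32.92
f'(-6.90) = -12.97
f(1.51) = -0.44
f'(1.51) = 5.03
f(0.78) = -3.55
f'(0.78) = 3.47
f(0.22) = -5.15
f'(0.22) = 2.27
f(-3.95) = 3.98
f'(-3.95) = -6.65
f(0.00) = -5.60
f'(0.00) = 1.80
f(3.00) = 9.43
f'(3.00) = 8.22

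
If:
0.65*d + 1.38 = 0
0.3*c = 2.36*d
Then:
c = -16.70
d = -2.12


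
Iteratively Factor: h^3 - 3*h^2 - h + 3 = (h + 1)*(h^2 - 4*h + 3) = (h - 1)*(h + 1)*(h - 3)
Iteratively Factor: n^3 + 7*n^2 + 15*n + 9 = (n + 3)*(n^2 + 4*n + 3) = (n + 3)^2*(n + 1)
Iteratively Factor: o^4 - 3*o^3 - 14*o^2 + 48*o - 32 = (o - 2)*(o^3 - o^2 - 16*o + 16) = (o - 2)*(o - 1)*(o^2 - 16) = (o - 4)*(o - 2)*(o - 1)*(o + 4)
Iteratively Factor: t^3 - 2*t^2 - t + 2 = (t + 1)*(t^2 - 3*t + 2) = (t - 1)*(t + 1)*(t - 2)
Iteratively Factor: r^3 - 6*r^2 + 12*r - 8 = (r - 2)*(r^2 - 4*r + 4) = (r - 2)^2*(r - 2)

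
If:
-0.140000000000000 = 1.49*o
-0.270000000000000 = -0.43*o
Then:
No Solution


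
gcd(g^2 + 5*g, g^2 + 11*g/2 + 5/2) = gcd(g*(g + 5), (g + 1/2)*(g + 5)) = g + 5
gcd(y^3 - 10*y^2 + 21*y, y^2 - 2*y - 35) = y - 7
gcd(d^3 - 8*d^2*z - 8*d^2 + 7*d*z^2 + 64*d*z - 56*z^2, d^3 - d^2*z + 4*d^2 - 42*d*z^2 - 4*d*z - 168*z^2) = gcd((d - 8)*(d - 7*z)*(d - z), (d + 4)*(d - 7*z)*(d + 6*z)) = -d + 7*z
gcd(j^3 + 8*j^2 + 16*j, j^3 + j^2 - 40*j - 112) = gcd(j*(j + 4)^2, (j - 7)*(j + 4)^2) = j^2 + 8*j + 16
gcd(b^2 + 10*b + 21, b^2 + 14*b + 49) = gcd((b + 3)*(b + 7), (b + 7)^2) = b + 7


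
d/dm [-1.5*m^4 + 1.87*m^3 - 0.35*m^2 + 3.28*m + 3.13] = -6.0*m^3 + 5.61*m^2 - 0.7*m + 3.28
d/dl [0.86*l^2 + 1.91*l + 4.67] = 1.72*l + 1.91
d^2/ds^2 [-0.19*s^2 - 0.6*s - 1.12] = -0.380000000000000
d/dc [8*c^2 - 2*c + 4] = 16*c - 2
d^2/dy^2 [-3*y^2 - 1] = -6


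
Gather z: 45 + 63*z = 63*z + 45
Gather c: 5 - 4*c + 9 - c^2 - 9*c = -c^2 - 13*c + 14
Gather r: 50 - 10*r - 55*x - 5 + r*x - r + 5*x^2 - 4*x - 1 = r*(x - 11) + 5*x^2 - 59*x + 44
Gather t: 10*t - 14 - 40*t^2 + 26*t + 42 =-40*t^2 + 36*t + 28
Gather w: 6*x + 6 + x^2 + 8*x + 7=x^2 + 14*x + 13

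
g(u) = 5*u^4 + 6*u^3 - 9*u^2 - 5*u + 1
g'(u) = 20*u^3 + 18*u^2 - 18*u - 5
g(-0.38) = 1.38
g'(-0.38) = 3.34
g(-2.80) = 120.06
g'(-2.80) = -252.52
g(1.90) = 65.32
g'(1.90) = 162.96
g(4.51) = 2414.39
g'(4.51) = 2114.62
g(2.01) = 84.92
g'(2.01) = 193.95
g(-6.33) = 6177.80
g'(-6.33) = -4242.54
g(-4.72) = 1674.81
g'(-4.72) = -1622.11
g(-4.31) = 1100.34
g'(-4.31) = -1194.31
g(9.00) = 36406.00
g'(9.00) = 15871.00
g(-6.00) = 4891.00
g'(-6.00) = -3569.00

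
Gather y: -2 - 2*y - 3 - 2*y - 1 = -4*y - 6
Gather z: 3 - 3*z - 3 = -3*z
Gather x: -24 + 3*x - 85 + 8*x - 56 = 11*x - 165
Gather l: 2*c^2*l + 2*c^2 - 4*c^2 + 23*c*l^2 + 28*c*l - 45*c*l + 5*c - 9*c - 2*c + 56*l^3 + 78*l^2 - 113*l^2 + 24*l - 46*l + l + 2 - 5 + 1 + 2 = -2*c^2 - 6*c + 56*l^3 + l^2*(23*c - 35) + l*(2*c^2 - 17*c - 21)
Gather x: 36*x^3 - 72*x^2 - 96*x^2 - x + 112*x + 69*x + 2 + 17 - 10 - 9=36*x^3 - 168*x^2 + 180*x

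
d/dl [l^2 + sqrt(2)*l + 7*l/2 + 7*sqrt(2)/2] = 2*l + sqrt(2) + 7/2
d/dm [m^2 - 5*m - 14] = 2*m - 5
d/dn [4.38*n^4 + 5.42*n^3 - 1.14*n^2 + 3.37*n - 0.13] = 17.52*n^3 + 16.26*n^2 - 2.28*n + 3.37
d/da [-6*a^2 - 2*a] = -12*a - 2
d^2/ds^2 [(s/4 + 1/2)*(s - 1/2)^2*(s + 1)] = 3*s^2 + 3*s - 3/8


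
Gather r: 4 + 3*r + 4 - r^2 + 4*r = -r^2 + 7*r + 8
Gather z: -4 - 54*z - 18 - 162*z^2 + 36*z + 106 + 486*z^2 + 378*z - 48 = 324*z^2 + 360*z + 36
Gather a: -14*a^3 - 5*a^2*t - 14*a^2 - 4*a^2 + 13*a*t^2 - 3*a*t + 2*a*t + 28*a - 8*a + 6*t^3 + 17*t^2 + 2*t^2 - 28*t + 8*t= -14*a^3 + a^2*(-5*t - 18) + a*(13*t^2 - t + 20) + 6*t^3 + 19*t^2 - 20*t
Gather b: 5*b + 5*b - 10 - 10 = 10*b - 20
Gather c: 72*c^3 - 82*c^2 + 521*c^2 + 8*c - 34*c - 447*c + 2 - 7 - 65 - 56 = 72*c^3 + 439*c^2 - 473*c - 126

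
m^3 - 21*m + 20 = (m - 4)*(m - 1)*(m + 5)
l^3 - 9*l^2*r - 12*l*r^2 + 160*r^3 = (l - 8*r)*(l - 5*r)*(l + 4*r)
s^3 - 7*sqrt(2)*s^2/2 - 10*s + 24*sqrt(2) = (s - 4*sqrt(2))*(s - 3*sqrt(2)/2)*(s + 2*sqrt(2))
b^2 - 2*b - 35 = (b - 7)*(b + 5)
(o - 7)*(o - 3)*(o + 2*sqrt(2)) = o^3 - 10*o^2 + 2*sqrt(2)*o^2 - 20*sqrt(2)*o + 21*o + 42*sqrt(2)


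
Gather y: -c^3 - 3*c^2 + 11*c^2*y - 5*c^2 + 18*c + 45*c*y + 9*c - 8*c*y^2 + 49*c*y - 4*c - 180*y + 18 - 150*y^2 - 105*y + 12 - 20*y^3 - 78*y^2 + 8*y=-c^3 - 8*c^2 + 23*c - 20*y^3 + y^2*(-8*c - 228) + y*(11*c^2 + 94*c - 277) + 30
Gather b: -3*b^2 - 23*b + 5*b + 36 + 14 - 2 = -3*b^2 - 18*b + 48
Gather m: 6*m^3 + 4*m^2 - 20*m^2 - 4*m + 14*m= 6*m^3 - 16*m^2 + 10*m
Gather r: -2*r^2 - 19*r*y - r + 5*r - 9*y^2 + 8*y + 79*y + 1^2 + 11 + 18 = -2*r^2 + r*(4 - 19*y) - 9*y^2 + 87*y + 30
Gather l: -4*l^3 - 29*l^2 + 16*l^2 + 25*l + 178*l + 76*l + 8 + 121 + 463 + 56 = -4*l^3 - 13*l^2 + 279*l + 648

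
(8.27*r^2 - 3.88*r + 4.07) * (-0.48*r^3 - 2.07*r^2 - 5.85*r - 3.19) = -3.9696*r^5 - 15.2565*r^4 - 42.3015*r^3 - 12.1082*r^2 - 11.4323*r - 12.9833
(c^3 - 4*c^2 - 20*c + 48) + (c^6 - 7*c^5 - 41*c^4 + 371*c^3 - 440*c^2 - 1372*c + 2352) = c^6 - 7*c^5 - 41*c^4 + 372*c^3 - 444*c^2 - 1392*c + 2400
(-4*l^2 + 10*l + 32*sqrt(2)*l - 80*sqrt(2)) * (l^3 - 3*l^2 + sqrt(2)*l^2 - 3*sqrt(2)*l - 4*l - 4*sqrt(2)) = -4*l^5 + 22*l^4 + 28*sqrt(2)*l^4 - 154*sqrt(2)*l^3 + 50*l^3 - 392*l^2 + 98*sqrt(2)*l^2 + 224*l + 280*sqrt(2)*l + 640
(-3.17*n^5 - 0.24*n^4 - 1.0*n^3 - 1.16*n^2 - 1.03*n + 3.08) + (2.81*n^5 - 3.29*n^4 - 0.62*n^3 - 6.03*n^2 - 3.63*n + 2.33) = -0.36*n^5 - 3.53*n^4 - 1.62*n^3 - 7.19*n^2 - 4.66*n + 5.41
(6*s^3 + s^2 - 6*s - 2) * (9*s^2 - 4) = 54*s^5 + 9*s^4 - 78*s^3 - 22*s^2 + 24*s + 8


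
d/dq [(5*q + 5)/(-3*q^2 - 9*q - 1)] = 5*(3*q^2 + 6*q + 8)/(9*q^4 + 54*q^3 + 87*q^2 + 18*q + 1)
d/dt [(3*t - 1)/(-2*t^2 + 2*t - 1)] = (6*t^2 - 4*t - 1)/(4*t^4 - 8*t^3 + 8*t^2 - 4*t + 1)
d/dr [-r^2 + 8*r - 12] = 8 - 2*r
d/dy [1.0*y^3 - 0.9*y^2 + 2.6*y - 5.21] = 3.0*y^2 - 1.8*y + 2.6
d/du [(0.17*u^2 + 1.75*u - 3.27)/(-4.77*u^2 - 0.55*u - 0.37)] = (8.254*u^2 - 31.3216*u - 2.446)/(22.7529*u^4 + 5.247*u^3 + 3.8323*u^2 + 0.407*u + 0.1369)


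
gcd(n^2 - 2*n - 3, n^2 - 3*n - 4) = n + 1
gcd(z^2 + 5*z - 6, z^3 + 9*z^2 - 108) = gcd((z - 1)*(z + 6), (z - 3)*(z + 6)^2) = z + 6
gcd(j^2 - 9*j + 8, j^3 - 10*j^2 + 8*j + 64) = j - 8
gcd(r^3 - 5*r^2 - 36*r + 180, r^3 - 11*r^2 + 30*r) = r^2 - 11*r + 30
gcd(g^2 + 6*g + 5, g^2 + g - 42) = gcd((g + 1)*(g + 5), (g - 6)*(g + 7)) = 1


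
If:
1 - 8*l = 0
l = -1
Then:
No Solution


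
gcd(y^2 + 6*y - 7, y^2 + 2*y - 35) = y + 7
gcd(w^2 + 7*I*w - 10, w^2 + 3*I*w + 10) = w + 5*I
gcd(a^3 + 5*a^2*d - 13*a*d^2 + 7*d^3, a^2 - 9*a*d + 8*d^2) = a - d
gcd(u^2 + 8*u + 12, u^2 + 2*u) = u + 2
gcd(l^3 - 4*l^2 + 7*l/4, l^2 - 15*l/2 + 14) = l - 7/2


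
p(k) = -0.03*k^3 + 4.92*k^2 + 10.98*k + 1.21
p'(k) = -0.09*k^2 + 9.84*k + 10.98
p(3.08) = 80.82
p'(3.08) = 40.43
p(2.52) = 59.64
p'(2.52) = 35.21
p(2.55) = 60.70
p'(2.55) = 35.49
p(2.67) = 65.03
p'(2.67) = 36.61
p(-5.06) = 75.51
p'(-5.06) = -41.11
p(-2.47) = 4.56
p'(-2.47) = -13.87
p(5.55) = 208.57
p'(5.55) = 62.82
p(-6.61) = 152.26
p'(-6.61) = -57.99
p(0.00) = 1.21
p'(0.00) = 10.98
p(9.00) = 476.68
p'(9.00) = 92.25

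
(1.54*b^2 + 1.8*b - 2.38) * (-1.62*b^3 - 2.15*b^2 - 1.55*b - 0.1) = -2.4948*b^5 - 6.227*b^4 - 2.4014*b^3 + 2.173*b^2 + 3.509*b + 0.238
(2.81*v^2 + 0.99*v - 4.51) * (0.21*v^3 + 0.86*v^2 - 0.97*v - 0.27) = 0.5901*v^5 + 2.6245*v^4 - 2.8214*v^3 - 5.5976*v^2 + 4.1074*v + 1.2177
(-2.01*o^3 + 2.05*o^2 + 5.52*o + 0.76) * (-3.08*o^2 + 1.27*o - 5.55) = 6.1908*o^5 - 8.8667*o^4 - 3.2426*o^3 - 6.7079*o^2 - 29.6708*o - 4.218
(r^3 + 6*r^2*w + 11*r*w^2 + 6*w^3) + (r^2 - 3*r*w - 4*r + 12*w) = r^3 + 6*r^2*w + r^2 + 11*r*w^2 - 3*r*w - 4*r + 6*w^3 + 12*w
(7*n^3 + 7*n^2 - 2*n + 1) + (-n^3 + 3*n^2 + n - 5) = 6*n^3 + 10*n^2 - n - 4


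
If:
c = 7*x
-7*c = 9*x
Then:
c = 0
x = 0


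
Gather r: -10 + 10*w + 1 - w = 9*w - 9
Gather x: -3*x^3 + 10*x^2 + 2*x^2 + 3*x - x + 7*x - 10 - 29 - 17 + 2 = -3*x^3 + 12*x^2 + 9*x - 54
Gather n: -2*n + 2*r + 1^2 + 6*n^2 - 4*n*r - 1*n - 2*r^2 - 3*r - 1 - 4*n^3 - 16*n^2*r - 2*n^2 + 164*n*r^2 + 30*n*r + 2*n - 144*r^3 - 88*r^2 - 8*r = -4*n^3 + n^2*(4 - 16*r) + n*(164*r^2 + 26*r - 1) - 144*r^3 - 90*r^2 - 9*r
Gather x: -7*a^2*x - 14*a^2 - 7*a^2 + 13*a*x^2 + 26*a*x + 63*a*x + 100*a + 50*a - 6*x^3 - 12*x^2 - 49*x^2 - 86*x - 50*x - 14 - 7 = -21*a^2 + 150*a - 6*x^3 + x^2*(13*a - 61) + x*(-7*a^2 + 89*a - 136) - 21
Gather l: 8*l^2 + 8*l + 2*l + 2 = 8*l^2 + 10*l + 2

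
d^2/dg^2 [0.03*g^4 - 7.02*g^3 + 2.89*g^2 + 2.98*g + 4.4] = 0.36*g^2 - 42.12*g + 5.78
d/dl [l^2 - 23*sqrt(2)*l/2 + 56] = 2*l - 23*sqrt(2)/2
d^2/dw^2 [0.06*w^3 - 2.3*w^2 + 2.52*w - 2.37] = 0.36*w - 4.6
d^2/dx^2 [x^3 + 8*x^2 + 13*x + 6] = 6*x + 16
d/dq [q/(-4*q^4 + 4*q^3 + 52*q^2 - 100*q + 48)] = (3*q^3 + q^2 - 12*q - 12)/(4*(q^7 - q^6 - 26*q^5 + 50*q^4 + 145*q^3 - 481*q^2 + 456*q - 144))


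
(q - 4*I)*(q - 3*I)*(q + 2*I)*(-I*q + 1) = -I*q^4 - 4*q^3 - 7*I*q^2 - 22*q - 24*I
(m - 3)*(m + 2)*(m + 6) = m^3 + 5*m^2 - 12*m - 36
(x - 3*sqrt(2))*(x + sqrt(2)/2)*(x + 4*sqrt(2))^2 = x^4 + 11*sqrt(2)*x^3/2 - 11*x^2 - 104*sqrt(2)*x - 96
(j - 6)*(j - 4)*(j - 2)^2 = j^4 - 14*j^3 + 68*j^2 - 136*j + 96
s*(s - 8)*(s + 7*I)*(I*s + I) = I*s^4 - 7*s^3 - 7*I*s^3 + 49*s^2 - 8*I*s^2 + 56*s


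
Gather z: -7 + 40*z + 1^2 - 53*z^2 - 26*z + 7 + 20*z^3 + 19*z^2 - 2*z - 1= 20*z^3 - 34*z^2 + 12*z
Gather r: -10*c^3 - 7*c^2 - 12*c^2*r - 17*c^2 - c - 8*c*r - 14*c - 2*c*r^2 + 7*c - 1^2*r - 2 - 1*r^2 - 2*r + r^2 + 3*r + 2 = -10*c^3 - 24*c^2 - 2*c*r^2 - 8*c + r*(-12*c^2 - 8*c)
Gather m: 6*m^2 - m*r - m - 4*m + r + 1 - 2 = 6*m^2 + m*(-r - 5) + r - 1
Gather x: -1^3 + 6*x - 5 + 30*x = 36*x - 6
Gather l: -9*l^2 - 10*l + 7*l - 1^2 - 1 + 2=-9*l^2 - 3*l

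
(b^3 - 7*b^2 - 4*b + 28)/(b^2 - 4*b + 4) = (b^2 - 5*b - 14)/(b - 2)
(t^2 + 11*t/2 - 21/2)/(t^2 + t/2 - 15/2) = (2*t^2 + 11*t - 21)/(2*t^2 + t - 15)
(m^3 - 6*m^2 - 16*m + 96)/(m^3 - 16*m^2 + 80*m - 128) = (m^2 - 2*m - 24)/(m^2 - 12*m + 32)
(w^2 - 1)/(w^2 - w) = (w + 1)/w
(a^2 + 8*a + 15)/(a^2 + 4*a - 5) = (a + 3)/(a - 1)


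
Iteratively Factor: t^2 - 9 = (t + 3)*(t - 3)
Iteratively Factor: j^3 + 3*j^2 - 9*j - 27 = (j + 3)*(j^2 - 9) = (j + 3)^2*(j - 3)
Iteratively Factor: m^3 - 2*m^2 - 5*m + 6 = (m - 3)*(m^2 + m - 2) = (m - 3)*(m + 2)*(m - 1)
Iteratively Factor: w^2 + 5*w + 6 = (w + 3)*(w + 2)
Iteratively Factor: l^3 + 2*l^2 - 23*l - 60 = (l + 4)*(l^2 - 2*l - 15) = (l - 5)*(l + 4)*(l + 3)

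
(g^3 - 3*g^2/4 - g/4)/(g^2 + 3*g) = (4*g^2 - 3*g - 1)/(4*(g + 3))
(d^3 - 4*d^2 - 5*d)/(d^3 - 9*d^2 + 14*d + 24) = d*(d - 5)/(d^2 - 10*d + 24)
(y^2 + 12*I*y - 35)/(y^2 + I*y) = (y^2 + 12*I*y - 35)/(y*(y + I))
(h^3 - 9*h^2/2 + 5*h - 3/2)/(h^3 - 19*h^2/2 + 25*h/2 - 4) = (h - 3)/(h - 8)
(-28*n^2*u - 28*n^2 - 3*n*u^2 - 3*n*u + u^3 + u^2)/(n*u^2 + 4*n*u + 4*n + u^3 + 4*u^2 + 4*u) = (-28*n^2*u - 28*n^2 - 3*n*u^2 - 3*n*u + u^3 + u^2)/(n*u^2 + 4*n*u + 4*n + u^3 + 4*u^2 + 4*u)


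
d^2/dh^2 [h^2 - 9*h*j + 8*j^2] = 2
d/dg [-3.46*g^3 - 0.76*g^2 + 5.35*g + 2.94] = -10.38*g^2 - 1.52*g + 5.35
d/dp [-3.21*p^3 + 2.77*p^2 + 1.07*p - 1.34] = -9.63*p^2 + 5.54*p + 1.07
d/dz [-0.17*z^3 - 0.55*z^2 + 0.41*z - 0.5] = -0.51*z^2 - 1.1*z + 0.41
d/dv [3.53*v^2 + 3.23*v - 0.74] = 7.06*v + 3.23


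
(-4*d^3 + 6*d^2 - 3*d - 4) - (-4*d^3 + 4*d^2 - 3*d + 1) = 2*d^2 - 5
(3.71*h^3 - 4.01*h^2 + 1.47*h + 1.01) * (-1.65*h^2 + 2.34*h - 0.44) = -6.1215*h^5 + 15.2979*h^4 - 13.4413*h^3 + 3.5377*h^2 + 1.7166*h - 0.4444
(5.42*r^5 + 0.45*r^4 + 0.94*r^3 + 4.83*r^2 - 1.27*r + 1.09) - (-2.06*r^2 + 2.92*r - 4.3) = 5.42*r^5 + 0.45*r^4 + 0.94*r^3 + 6.89*r^2 - 4.19*r + 5.39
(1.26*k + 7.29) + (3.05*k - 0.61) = 4.31*k + 6.68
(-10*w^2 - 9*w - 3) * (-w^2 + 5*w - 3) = 10*w^4 - 41*w^3 - 12*w^2 + 12*w + 9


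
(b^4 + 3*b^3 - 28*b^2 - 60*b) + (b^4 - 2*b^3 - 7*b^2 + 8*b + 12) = 2*b^4 + b^3 - 35*b^2 - 52*b + 12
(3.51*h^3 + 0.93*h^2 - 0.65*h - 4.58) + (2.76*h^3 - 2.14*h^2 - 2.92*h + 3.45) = 6.27*h^3 - 1.21*h^2 - 3.57*h - 1.13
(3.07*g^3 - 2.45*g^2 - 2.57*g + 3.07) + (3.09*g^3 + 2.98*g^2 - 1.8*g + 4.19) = 6.16*g^3 + 0.53*g^2 - 4.37*g + 7.26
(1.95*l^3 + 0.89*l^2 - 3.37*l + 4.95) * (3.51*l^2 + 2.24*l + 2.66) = 6.8445*l^5 + 7.4919*l^4 - 4.6481*l^3 + 12.1931*l^2 + 2.1238*l + 13.167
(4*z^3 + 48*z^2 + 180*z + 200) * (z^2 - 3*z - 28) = 4*z^5 + 36*z^4 - 76*z^3 - 1684*z^2 - 5640*z - 5600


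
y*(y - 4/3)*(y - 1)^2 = y^4 - 10*y^3/3 + 11*y^2/3 - 4*y/3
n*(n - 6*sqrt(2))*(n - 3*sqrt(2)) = n^3 - 9*sqrt(2)*n^2 + 36*n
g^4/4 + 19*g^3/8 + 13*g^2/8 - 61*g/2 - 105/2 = (g/4 + 1/2)*(g - 7/2)*(g + 5)*(g + 6)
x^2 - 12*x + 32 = (x - 8)*(x - 4)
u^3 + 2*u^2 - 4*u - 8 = (u - 2)*(u + 2)^2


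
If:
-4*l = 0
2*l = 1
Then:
No Solution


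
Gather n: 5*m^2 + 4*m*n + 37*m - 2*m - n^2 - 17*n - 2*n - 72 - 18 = 5*m^2 + 35*m - n^2 + n*(4*m - 19) - 90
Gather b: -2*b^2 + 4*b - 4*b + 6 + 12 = 18 - 2*b^2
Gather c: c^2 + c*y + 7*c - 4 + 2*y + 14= c^2 + c*(y + 7) + 2*y + 10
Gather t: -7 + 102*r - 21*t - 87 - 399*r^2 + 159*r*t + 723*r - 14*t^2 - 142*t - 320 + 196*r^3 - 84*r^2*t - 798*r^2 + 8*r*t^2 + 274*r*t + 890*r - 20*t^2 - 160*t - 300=196*r^3 - 1197*r^2 + 1715*r + t^2*(8*r - 34) + t*(-84*r^2 + 433*r - 323) - 714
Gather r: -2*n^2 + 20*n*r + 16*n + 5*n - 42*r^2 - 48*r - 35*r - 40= -2*n^2 + 21*n - 42*r^2 + r*(20*n - 83) - 40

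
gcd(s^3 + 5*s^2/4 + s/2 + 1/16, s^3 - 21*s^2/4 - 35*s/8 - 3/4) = s^2 + 3*s/4 + 1/8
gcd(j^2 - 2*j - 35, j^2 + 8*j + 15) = j + 5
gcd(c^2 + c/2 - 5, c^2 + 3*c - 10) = c - 2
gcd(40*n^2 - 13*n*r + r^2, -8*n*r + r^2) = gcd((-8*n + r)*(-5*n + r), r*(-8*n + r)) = -8*n + r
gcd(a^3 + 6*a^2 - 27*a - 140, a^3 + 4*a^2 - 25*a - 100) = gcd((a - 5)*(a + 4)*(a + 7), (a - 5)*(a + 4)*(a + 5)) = a^2 - a - 20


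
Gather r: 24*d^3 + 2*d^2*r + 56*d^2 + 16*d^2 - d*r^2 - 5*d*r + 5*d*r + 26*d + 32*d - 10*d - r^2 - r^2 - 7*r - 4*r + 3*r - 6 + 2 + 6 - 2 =24*d^3 + 72*d^2 + 48*d + r^2*(-d - 2) + r*(2*d^2 - 8)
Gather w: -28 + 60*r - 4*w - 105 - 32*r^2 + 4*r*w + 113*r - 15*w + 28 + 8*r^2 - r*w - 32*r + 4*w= -24*r^2 + 141*r + w*(3*r - 15) - 105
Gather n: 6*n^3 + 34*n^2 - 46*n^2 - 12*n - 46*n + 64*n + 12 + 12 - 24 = 6*n^3 - 12*n^2 + 6*n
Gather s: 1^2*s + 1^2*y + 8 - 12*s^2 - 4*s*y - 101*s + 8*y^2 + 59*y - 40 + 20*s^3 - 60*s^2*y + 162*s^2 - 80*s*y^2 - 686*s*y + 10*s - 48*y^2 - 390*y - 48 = 20*s^3 + s^2*(150 - 60*y) + s*(-80*y^2 - 690*y - 90) - 40*y^2 - 330*y - 80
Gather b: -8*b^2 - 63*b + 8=-8*b^2 - 63*b + 8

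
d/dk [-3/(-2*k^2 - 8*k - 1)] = 12*(-k - 2)/(2*k^2 + 8*k + 1)^2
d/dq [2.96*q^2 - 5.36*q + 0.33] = 5.92*q - 5.36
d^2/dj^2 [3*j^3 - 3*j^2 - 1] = 18*j - 6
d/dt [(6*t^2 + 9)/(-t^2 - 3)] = -18*t/(t^2 + 3)^2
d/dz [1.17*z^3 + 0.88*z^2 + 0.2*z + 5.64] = 3.51*z^2 + 1.76*z + 0.2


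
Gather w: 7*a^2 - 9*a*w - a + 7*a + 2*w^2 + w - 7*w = 7*a^2 + 6*a + 2*w^2 + w*(-9*a - 6)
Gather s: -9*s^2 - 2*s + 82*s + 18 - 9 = -9*s^2 + 80*s + 9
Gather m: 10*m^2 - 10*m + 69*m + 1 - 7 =10*m^2 + 59*m - 6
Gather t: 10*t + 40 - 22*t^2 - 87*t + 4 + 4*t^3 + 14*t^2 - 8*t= 4*t^3 - 8*t^2 - 85*t + 44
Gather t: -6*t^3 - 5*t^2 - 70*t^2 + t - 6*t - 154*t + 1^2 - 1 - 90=-6*t^3 - 75*t^2 - 159*t - 90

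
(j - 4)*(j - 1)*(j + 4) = j^3 - j^2 - 16*j + 16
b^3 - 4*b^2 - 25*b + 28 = (b - 7)*(b - 1)*(b + 4)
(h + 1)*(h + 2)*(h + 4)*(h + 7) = h^4 + 14*h^3 + 63*h^2 + 106*h + 56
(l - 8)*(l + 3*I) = l^2 - 8*l + 3*I*l - 24*I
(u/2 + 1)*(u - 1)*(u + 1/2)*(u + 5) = u^4/2 + 13*u^3/4 + 3*u^2 - 17*u/4 - 5/2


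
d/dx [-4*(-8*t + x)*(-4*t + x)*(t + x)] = -80*t^2 + 88*t*x - 12*x^2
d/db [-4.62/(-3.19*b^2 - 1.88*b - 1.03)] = (-29.4756*b - 8.6856)/(3.19*b^2 + 1.88*b + 1.03)^2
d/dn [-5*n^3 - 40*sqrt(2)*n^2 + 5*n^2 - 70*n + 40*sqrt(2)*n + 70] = -15*n^2 - 80*sqrt(2)*n + 10*n - 70 + 40*sqrt(2)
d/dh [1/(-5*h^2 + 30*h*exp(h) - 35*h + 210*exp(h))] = (-6*h*exp(h) + 2*h - 48*exp(h) + 7)/(5*(h^2 - 6*h*exp(h) + 7*h - 42*exp(h))^2)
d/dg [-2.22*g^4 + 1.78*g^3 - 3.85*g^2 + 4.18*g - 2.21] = -8.88*g^3 + 5.34*g^2 - 7.7*g + 4.18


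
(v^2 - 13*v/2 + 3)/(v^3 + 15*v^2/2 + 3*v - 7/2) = (v - 6)/(v^2 + 8*v + 7)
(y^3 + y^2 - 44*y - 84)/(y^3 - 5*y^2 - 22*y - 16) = (y^2 - y - 42)/(y^2 - 7*y - 8)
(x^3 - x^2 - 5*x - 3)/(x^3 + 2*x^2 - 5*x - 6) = (x^2 - 2*x - 3)/(x^2 + x - 6)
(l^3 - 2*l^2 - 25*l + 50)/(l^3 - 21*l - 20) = (l^2 + 3*l - 10)/(l^2 + 5*l + 4)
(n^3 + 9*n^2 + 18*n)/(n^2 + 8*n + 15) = n*(n + 6)/(n + 5)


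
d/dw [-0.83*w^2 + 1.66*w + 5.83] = 1.66 - 1.66*w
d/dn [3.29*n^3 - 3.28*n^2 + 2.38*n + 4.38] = 9.87*n^2 - 6.56*n + 2.38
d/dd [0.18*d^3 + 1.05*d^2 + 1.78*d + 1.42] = 0.54*d^2 + 2.1*d + 1.78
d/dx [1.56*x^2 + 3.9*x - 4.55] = 3.12*x + 3.9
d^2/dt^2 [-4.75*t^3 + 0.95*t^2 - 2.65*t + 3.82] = 1.9 - 28.5*t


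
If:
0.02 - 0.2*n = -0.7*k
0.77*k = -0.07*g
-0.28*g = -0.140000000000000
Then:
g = 0.50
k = -0.05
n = -0.06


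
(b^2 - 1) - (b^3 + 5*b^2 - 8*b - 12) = -b^3 - 4*b^2 + 8*b + 11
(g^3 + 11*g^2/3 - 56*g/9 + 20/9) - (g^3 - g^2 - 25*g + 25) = 14*g^2/3 + 169*g/9 - 205/9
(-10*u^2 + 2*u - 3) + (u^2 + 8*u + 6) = -9*u^2 + 10*u + 3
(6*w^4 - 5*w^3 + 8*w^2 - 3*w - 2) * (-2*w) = -12*w^5 + 10*w^4 - 16*w^3 + 6*w^2 + 4*w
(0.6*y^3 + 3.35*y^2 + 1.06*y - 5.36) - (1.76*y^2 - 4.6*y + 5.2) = 0.6*y^3 + 1.59*y^2 + 5.66*y - 10.56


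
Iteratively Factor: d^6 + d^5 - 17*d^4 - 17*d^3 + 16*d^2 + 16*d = (d + 1)*(d^5 - 17*d^3 + 16*d) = (d - 4)*(d + 1)*(d^4 + 4*d^3 - d^2 - 4*d) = (d - 4)*(d + 1)^2*(d^3 + 3*d^2 - 4*d) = d*(d - 4)*(d + 1)^2*(d^2 + 3*d - 4) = d*(d - 4)*(d - 1)*(d + 1)^2*(d + 4)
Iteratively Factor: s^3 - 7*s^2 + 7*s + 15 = (s - 5)*(s^2 - 2*s - 3) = (s - 5)*(s + 1)*(s - 3)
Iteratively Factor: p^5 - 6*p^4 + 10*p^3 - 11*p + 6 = (p - 3)*(p^4 - 3*p^3 + p^2 + 3*p - 2) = (p - 3)*(p + 1)*(p^3 - 4*p^2 + 5*p - 2) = (p - 3)*(p - 1)*(p + 1)*(p^2 - 3*p + 2) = (p - 3)*(p - 2)*(p - 1)*(p + 1)*(p - 1)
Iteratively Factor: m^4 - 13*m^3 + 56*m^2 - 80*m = (m - 4)*(m^3 - 9*m^2 + 20*m) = (m - 4)^2*(m^2 - 5*m) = (m - 5)*(m - 4)^2*(m)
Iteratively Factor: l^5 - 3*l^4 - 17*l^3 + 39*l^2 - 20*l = (l)*(l^4 - 3*l^3 - 17*l^2 + 39*l - 20) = l*(l + 4)*(l^3 - 7*l^2 + 11*l - 5) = l*(l - 1)*(l + 4)*(l^2 - 6*l + 5) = l*(l - 1)^2*(l + 4)*(l - 5)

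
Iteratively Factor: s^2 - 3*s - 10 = (s + 2)*(s - 5)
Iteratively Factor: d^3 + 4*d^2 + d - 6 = (d + 2)*(d^2 + 2*d - 3) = (d - 1)*(d + 2)*(d + 3)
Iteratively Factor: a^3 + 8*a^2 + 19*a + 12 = (a + 1)*(a^2 + 7*a + 12) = (a + 1)*(a + 3)*(a + 4)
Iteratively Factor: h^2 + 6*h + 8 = (h + 4)*(h + 2)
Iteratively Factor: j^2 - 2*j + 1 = (j - 1)*(j - 1)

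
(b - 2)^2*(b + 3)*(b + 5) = b^4 + 4*b^3 - 13*b^2 - 28*b + 60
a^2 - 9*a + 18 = (a - 6)*(a - 3)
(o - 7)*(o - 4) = o^2 - 11*o + 28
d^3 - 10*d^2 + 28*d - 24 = (d - 6)*(d - 2)^2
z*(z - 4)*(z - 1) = z^3 - 5*z^2 + 4*z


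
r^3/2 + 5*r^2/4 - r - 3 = (r/2 + 1)*(r - 3/2)*(r + 2)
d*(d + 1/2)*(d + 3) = d^3 + 7*d^2/2 + 3*d/2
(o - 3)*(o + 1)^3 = o^4 - 6*o^2 - 8*o - 3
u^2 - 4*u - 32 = (u - 8)*(u + 4)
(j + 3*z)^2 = j^2 + 6*j*z + 9*z^2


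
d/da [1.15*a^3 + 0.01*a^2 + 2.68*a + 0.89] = 3.45*a^2 + 0.02*a + 2.68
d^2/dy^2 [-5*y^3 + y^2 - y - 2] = 2 - 30*y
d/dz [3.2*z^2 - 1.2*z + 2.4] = 6.4*z - 1.2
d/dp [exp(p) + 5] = exp(p)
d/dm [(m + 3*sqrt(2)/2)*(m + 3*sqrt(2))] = 2*m + 9*sqrt(2)/2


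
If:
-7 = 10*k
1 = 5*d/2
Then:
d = 2/5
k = -7/10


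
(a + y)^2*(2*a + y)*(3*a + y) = 6*a^4 + 17*a^3*y + 17*a^2*y^2 + 7*a*y^3 + y^4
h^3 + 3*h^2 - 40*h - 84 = (h - 6)*(h + 2)*(h + 7)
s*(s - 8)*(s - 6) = s^3 - 14*s^2 + 48*s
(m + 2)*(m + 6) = m^2 + 8*m + 12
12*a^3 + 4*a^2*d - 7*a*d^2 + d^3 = (-6*a + d)*(-2*a + d)*(a + d)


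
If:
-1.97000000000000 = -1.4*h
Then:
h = 1.41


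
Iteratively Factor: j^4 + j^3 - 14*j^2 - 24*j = (j)*(j^3 + j^2 - 14*j - 24) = j*(j + 3)*(j^2 - 2*j - 8) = j*(j - 4)*(j + 3)*(j + 2)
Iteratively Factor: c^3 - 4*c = (c)*(c^2 - 4) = c*(c + 2)*(c - 2)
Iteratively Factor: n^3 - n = (n + 1)*(n^2 - n) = n*(n + 1)*(n - 1)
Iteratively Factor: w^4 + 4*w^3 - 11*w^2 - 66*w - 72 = (w + 2)*(w^3 + 2*w^2 - 15*w - 36) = (w + 2)*(w + 3)*(w^2 - w - 12) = (w + 2)*(w + 3)^2*(w - 4)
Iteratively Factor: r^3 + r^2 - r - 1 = (r - 1)*(r^2 + 2*r + 1) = (r - 1)*(r + 1)*(r + 1)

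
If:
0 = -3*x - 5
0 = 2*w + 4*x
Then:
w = 10/3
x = -5/3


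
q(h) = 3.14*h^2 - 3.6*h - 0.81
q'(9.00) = 52.92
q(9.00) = 221.13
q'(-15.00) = -97.80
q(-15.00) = 759.69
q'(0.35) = -1.40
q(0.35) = -1.69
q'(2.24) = 10.47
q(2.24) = 6.88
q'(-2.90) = -21.81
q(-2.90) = 36.04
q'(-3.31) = -24.39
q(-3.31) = 45.51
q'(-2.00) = -16.16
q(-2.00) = 18.95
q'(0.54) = -0.21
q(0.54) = -1.84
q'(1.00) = 2.68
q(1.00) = -1.27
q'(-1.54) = -13.27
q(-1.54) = 12.18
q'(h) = 6.28*h - 3.6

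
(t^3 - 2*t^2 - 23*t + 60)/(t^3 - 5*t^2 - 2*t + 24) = (t + 5)/(t + 2)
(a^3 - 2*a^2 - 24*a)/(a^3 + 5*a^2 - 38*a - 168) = a/(a + 7)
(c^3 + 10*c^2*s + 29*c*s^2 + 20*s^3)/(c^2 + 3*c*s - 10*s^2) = (-c^2 - 5*c*s - 4*s^2)/(-c + 2*s)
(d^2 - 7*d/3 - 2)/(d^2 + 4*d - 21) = (d + 2/3)/(d + 7)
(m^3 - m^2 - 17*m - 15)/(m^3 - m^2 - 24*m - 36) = (m^2 - 4*m - 5)/(m^2 - 4*m - 12)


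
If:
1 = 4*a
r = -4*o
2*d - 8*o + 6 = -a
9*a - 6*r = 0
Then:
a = 1/4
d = -7/2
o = -3/32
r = 3/8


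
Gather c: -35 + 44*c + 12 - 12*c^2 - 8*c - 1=-12*c^2 + 36*c - 24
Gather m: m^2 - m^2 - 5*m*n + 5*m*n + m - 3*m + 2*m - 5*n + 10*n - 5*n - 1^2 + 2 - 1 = 0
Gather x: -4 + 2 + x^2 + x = x^2 + x - 2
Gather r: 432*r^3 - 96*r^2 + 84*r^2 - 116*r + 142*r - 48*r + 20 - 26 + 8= 432*r^3 - 12*r^2 - 22*r + 2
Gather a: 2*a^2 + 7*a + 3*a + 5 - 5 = 2*a^2 + 10*a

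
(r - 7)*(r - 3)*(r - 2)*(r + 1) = r^4 - 11*r^3 + 29*r^2 - r - 42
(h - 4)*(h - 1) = h^2 - 5*h + 4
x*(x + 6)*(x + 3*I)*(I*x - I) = I*x^4 - 3*x^3 + 5*I*x^3 - 15*x^2 - 6*I*x^2 + 18*x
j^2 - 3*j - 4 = (j - 4)*(j + 1)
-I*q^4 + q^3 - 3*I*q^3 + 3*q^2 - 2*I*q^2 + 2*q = q*(q + 2)*(q + I)*(-I*q - I)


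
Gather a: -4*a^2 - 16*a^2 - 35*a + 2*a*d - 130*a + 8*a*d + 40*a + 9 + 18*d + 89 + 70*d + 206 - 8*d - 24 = -20*a^2 + a*(10*d - 125) + 80*d + 280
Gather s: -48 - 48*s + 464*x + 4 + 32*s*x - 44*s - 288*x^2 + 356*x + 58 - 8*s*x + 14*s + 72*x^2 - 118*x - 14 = s*(24*x - 78) - 216*x^2 + 702*x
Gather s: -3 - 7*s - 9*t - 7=-7*s - 9*t - 10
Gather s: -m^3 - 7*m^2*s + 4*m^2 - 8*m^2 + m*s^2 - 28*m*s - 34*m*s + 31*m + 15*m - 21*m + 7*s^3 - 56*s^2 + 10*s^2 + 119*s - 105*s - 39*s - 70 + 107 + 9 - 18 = -m^3 - 4*m^2 + 25*m + 7*s^3 + s^2*(m - 46) + s*(-7*m^2 - 62*m - 25) + 28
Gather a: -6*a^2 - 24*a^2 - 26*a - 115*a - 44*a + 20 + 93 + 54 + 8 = -30*a^2 - 185*a + 175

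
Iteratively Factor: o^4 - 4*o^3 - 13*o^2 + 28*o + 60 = (o - 3)*(o^3 - o^2 - 16*o - 20) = (o - 3)*(o + 2)*(o^2 - 3*o - 10) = (o - 5)*(o - 3)*(o + 2)*(o + 2)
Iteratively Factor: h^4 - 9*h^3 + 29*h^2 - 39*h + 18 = (h - 2)*(h^3 - 7*h^2 + 15*h - 9) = (h - 2)*(h - 1)*(h^2 - 6*h + 9) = (h - 3)*(h - 2)*(h - 1)*(h - 3)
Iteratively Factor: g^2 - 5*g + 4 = (g - 4)*(g - 1)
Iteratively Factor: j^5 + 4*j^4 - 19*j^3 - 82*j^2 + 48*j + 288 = (j + 3)*(j^4 + j^3 - 22*j^2 - 16*j + 96) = (j + 3)^2*(j^3 - 2*j^2 - 16*j + 32) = (j - 2)*(j + 3)^2*(j^2 - 16) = (j - 4)*(j - 2)*(j + 3)^2*(j + 4)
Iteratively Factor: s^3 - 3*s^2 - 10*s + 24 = (s - 4)*(s^2 + s - 6) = (s - 4)*(s - 2)*(s + 3)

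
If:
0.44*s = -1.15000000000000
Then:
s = -2.61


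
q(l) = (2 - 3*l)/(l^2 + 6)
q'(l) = -2*l*(2 - 3*l)/(l^2 + 6)^2 - 3/(l^2 + 6)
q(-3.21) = 0.71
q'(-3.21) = 0.10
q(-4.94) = 0.55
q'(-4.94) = 0.08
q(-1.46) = 0.78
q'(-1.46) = -0.09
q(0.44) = 0.11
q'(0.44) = -0.50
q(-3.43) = 0.69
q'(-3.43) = 0.10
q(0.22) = 0.22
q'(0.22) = -0.51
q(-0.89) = 0.69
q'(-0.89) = -0.26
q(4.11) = -0.45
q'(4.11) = 0.03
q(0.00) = 0.33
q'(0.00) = -0.50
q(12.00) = -0.23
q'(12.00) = 0.02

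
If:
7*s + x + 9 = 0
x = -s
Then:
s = -3/2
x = 3/2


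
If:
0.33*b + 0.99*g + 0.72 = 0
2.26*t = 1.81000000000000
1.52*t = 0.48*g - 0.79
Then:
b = -14.73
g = 4.18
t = 0.80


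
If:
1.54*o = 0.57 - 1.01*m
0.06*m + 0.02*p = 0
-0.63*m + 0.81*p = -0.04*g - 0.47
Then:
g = -25.5*p - 11.75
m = -0.333333333333333*p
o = 0.218614718614719*p + 0.37012987012987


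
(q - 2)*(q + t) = q^2 + q*t - 2*q - 2*t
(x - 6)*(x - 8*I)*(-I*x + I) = -I*x^3 - 8*x^2 + 7*I*x^2 + 56*x - 6*I*x - 48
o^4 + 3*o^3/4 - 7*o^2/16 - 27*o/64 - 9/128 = (o - 3/4)*(o + 1/4)*(o + 1/2)*(o + 3/4)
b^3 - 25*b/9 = b*(b - 5/3)*(b + 5/3)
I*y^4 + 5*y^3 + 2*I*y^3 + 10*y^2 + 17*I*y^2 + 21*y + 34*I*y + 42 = (y + 2)*(y - 7*I)*(y + 3*I)*(I*y + 1)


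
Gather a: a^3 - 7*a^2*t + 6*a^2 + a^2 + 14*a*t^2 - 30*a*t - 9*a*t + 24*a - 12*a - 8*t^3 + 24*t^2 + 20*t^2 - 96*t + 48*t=a^3 + a^2*(7 - 7*t) + a*(14*t^2 - 39*t + 12) - 8*t^3 + 44*t^2 - 48*t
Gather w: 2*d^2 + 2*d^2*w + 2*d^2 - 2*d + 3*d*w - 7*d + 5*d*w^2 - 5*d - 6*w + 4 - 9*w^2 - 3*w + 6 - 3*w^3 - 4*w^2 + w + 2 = 4*d^2 - 14*d - 3*w^3 + w^2*(5*d - 13) + w*(2*d^2 + 3*d - 8) + 12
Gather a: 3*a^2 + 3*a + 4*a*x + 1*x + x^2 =3*a^2 + a*(4*x + 3) + x^2 + x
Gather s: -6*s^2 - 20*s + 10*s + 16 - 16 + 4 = -6*s^2 - 10*s + 4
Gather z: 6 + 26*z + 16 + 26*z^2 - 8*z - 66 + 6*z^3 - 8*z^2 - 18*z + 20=6*z^3 + 18*z^2 - 24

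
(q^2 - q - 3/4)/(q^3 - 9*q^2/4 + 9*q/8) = 2*(2*q + 1)/(q*(4*q - 3))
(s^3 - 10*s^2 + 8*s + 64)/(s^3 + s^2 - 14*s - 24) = (s - 8)/(s + 3)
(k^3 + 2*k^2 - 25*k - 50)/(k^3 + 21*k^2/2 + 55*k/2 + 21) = 2*(k^2 - 25)/(2*k^2 + 17*k + 21)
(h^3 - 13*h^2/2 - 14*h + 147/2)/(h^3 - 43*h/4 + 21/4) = 2*(h - 7)/(2*h - 1)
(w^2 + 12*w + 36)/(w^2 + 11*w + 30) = (w + 6)/(w + 5)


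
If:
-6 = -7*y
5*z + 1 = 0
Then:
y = 6/7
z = -1/5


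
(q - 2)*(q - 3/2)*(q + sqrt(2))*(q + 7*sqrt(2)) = q^4 - 7*q^3/2 + 8*sqrt(2)*q^3 - 28*sqrt(2)*q^2 + 17*q^2 - 49*q + 24*sqrt(2)*q + 42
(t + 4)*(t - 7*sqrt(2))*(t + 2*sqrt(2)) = t^3 - 5*sqrt(2)*t^2 + 4*t^2 - 20*sqrt(2)*t - 28*t - 112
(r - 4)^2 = r^2 - 8*r + 16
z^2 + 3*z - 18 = (z - 3)*(z + 6)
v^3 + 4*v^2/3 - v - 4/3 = (v - 1)*(v + 1)*(v + 4/3)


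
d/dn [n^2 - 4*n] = 2*n - 4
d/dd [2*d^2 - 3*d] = 4*d - 3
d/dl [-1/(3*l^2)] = 2/(3*l^3)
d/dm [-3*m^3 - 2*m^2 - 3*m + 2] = -9*m^2 - 4*m - 3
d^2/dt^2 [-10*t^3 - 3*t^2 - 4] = -60*t - 6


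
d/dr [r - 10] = 1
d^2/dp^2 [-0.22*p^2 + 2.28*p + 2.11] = -0.440000000000000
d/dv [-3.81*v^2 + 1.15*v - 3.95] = 1.15 - 7.62*v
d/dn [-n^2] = -2*n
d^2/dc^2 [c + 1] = 0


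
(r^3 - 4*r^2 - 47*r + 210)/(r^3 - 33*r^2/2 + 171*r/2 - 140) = 2*(r^2 + r - 42)/(2*r^2 - 23*r + 56)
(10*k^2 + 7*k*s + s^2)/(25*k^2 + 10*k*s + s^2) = (2*k + s)/(5*k + s)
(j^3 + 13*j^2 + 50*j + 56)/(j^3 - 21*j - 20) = (j^2 + 9*j + 14)/(j^2 - 4*j - 5)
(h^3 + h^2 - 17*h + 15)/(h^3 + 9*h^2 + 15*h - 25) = (h - 3)/(h + 5)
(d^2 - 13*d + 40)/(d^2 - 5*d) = (d - 8)/d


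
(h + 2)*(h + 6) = h^2 + 8*h + 12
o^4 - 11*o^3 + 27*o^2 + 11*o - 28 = (o - 7)*(o - 4)*(o - 1)*(o + 1)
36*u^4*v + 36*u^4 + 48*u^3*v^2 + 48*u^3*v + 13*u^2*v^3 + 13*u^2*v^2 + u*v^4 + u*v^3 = (u + v)*(6*u + v)^2*(u*v + u)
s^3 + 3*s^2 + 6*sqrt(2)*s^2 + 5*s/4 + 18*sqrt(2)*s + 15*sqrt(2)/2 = (s + 1/2)*(s + 5/2)*(s + 6*sqrt(2))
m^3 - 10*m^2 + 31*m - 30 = (m - 5)*(m - 3)*(m - 2)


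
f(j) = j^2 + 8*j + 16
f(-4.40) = 0.16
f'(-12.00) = -16.00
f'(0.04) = 8.08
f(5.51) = 90.44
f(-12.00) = 64.00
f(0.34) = 18.84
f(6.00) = 100.00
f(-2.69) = 1.72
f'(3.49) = 14.98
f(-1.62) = 5.66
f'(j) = 2*j + 8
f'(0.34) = 8.68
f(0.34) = 18.84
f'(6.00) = 20.00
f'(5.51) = 19.02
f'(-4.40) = -0.80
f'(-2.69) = 2.62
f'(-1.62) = 4.76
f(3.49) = 56.10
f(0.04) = 16.32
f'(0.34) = 8.68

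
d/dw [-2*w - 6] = -2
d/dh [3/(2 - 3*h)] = 9/(3*h - 2)^2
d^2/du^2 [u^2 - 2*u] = 2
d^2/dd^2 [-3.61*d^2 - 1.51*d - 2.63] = -7.22000000000000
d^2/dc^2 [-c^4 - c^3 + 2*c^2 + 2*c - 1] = -12*c^2 - 6*c + 4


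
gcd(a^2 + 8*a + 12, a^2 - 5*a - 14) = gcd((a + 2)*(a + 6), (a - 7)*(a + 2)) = a + 2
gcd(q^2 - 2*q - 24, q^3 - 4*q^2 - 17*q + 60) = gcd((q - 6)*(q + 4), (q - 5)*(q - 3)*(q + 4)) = q + 4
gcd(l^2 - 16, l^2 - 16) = l^2 - 16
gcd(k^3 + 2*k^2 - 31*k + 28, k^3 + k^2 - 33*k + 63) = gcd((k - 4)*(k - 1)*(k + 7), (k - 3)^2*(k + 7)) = k + 7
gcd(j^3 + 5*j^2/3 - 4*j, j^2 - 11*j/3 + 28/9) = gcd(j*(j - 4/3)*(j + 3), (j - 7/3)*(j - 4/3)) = j - 4/3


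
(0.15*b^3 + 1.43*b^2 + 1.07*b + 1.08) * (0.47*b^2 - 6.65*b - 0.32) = 0.0705*b^5 - 0.3254*b^4 - 9.0546*b^3 - 7.0655*b^2 - 7.5244*b - 0.3456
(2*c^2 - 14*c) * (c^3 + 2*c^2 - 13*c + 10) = 2*c^5 - 10*c^4 - 54*c^3 + 202*c^2 - 140*c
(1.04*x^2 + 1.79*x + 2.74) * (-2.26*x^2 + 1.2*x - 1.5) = -2.3504*x^4 - 2.7974*x^3 - 5.6044*x^2 + 0.603*x - 4.11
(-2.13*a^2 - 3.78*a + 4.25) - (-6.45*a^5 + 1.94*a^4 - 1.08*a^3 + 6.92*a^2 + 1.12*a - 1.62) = 6.45*a^5 - 1.94*a^4 + 1.08*a^3 - 9.05*a^2 - 4.9*a + 5.87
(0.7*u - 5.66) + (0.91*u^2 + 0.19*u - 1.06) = 0.91*u^2 + 0.89*u - 6.72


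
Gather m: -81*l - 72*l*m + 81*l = -72*l*m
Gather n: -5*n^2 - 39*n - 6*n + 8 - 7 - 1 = -5*n^2 - 45*n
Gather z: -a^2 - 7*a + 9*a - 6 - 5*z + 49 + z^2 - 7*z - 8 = -a^2 + 2*a + z^2 - 12*z + 35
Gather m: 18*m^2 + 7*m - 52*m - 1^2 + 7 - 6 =18*m^2 - 45*m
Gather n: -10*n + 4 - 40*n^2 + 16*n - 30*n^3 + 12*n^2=-30*n^3 - 28*n^2 + 6*n + 4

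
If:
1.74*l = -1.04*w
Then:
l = -0.597701149425287*w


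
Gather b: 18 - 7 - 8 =3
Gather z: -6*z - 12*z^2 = -12*z^2 - 6*z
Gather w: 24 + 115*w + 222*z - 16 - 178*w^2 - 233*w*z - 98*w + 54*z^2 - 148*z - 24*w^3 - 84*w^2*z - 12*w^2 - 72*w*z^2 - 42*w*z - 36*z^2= -24*w^3 + w^2*(-84*z - 190) + w*(-72*z^2 - 275*z + 17) + 18*z^2 + 74*z + 8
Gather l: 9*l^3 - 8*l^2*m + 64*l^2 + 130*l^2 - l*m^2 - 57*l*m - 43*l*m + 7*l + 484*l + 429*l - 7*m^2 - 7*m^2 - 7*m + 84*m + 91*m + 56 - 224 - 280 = 9*l^3 + l^2*(194 - 8*m) + l*(-m^2 - 100*m + 920) - 14*m^2 + 168*m - 448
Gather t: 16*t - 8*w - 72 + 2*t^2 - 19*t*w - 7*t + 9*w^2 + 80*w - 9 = 2*t^2 + t*(9 - 19*w) + 9*w^2 + 72*w - 81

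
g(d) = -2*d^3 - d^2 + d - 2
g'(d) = -6*d^2 - 2*d + 1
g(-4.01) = 106.87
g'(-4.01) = -87.46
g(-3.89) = 96.71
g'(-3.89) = -82.01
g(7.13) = -770.64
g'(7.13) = -318.28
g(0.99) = -3.93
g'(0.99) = -6.86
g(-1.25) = -0.91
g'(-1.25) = -5.88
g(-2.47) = 19.57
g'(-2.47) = -30.67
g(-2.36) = 16.36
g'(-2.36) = -27.70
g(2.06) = -21.67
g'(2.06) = -28.58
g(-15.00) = 6508.00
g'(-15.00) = -1319.00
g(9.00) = -1532.00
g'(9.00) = -503.00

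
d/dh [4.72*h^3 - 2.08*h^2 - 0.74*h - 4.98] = 14.16*h^2 - 4.16*h - 0.74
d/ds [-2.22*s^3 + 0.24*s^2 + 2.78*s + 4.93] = -6.66*s^2 + 0.48*s + 2.78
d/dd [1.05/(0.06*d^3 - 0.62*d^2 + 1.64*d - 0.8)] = (-0.189*d^2 + 1.302*d - 1.722)/(0.06*d^3 - 0.62*d^2 + 1.64*d - 0.8)^2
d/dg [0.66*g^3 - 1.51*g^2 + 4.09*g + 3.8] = 1.98*g^2 - 3.02*g + 4.09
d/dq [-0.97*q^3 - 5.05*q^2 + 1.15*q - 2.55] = -2.91*q^2 - 10.1*q + 1.15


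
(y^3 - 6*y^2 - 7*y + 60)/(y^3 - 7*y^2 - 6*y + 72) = (y - 5)/(y - 6)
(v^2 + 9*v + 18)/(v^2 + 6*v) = (v + 3)/v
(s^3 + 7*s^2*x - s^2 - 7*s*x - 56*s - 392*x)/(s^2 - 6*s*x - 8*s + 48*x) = (-s^2 - 7*s*x - 7*s - 49*x)/(-s + 6*x)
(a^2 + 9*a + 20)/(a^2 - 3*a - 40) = (a + 4)/(a - 8)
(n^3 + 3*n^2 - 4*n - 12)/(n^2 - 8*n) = (n^3 + 3*n^2 - 4*n - 12)/(n*(n - 8))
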